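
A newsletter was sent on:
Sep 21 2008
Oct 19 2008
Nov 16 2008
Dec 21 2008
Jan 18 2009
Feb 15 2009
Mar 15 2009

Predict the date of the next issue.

These are Sundays at 28- or 35-day spacing (28, 28, 35, 28, 28, 28).
The pattern: 3rd Sunday of the month.
3rd Sunday of April 2009: Apr 19 2009.

Apr 19 2009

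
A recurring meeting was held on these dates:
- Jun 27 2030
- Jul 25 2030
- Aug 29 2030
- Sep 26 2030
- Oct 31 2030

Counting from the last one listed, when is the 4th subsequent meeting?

Feb 27 2031

These are Thursdays with 28, 35, 28, 35-day gaps.
Each is the final Thursday of its month — Aug 29 2030 is past the 28th, so '4th Thursday' doesn't fit.
Last Thursday of November 2030: Nov 28 2030.
December 2030 ends with Thursday Dec 26 2030.
Last Thursday of January 2031: Jan 30 2031.
Last Thursday of February 2031: Feb 27 2031.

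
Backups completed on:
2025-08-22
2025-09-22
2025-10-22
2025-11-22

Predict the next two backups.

2025-12-22, 2026-01-22

Each date is the 22nd; the gaps (31, 30, 31) track the month lengths.
The rule is the 22nd of each month.
December 2025: 2025-12-22.
Next: January 2026 → 2026-01-22.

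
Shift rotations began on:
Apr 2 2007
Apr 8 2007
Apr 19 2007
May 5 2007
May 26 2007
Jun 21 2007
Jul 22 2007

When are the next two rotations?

Gaps: 6, 11, 16, 21, 26, 31 days — each gap is 5 larger than the previous one.
Next gap: 36 days. Jul 22 2007 + 36 days = Aug 27 2007.
Next gap: 41 days. Aug 27 2007 + 41 days = Oct 7 2007.

Aug 27 2007, Oct 7 2007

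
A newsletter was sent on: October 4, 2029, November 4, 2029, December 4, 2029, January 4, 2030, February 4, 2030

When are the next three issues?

March 4, 2030; April 4, 2030; May 4, 2030

The day-of-month is always 4 (31, 30, 31, 31 days between events).
So this recurs on the 4th of each month.
March 2030: March 4, 2030.
April 2030: April 4, 2030.
May 2030: May 4, 2030.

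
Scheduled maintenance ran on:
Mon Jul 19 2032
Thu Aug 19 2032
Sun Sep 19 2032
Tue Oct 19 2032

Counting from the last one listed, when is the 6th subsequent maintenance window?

The day-of-month is always 19 (31, 31, 30 days between events).
So this recurs on the 19th of each month.
Next: November 2032 → Fri Nov 19 2032.
December 2032: Sun Dec 19 2032.
January 2033: Wed Jan 19 2033.
Next: February 2033 → Sat Feb 19 2033.
March 2033: Sat Mar 19 2033.
April 2033: Tue Apr 19 2033.

Tue Apr 19 2033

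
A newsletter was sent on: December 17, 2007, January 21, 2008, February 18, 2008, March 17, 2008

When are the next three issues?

April 21, 2008; May 19, 2008; June 16, 2008

All dates are Mondays, 35, 28, 28 days apart.
Specifically, the 3rd Monday of each month.
April 2008 — 3rd Monday is April 21, 2008.
3rd Monday of May 2008: May 19, 2008.
June 2008 — 3rd Monday is June 16, 2008.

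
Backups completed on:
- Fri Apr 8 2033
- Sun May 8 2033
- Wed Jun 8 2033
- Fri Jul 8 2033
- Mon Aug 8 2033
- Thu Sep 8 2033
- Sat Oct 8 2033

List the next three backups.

Tue Nov 8 2033, Thu Dec 8 2033, Sun Jan 8 2034

The day-of-month is always 8 (30, 31, 30, 31, 31, 30 days between events).
So this recurs on the 8th of each month.
Next: November 2033 → Tue Nov 8 2033.
December 2033: Thu Dec 8 2033.
January 2034: Sun Jan 8 2034.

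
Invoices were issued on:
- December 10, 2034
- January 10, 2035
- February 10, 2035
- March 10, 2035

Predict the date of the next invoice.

Gaps: 31, 31, 28 days — not constant. Every event is on the 10th of the month.
Pattern: the 10th of each month.
Next: April 2035 → April 10, 2035.

April 10, 2035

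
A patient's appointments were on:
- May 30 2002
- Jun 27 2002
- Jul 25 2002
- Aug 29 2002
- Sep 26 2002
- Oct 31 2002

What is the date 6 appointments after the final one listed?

Apr 24 2003

Every date is a Thursday; gaps 28, 28, 35, 28, 35 days.
Each is the last Thursday of its month (at least one falls on the 29th or later, ruling out '4th Thursday').
November 2002 ends with Thursday Nov 28 2002.
December 2002 ends with Thursday Dec 26 2002.
January 2003 ends with Thursday Jan 30 2003.
Last Thursday of February 2003: Feb 27 2003.
March 2003 ends with Thursday Mar 27 2003.
April 2003 ends with Thursday Apr 24 2003.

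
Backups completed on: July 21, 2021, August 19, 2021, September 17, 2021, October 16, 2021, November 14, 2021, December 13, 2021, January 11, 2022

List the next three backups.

February 9, 2022; March 10, 2022; April 8, 2022

Every event comes 29 days after the last (29, 29, 29, 29, 29, 29).
January 11, 2022 + 29 days = February 9, 2022.
February 9, 2022 + 29 days = March 10, 2022.
March 10, 2022 + 29 days = April 8, 2022.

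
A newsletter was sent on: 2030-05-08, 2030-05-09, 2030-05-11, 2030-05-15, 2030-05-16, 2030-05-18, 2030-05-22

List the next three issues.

2030-05-23, 2030-05-25, 2030-05-29

The gap pattern 1, 2, 4, 1, 2, 4 repeats every 3 events.
These are the Wednesdays, Thursdays and Saturdays of each week.
The following Thursday is 2030-05-23.
Next Saturday: 2030-05-25.
Next Wednesday: 2030-05-29.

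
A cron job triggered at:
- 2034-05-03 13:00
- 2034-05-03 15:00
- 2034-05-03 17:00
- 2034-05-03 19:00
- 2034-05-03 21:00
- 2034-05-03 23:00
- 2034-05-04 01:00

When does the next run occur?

2034-05-04 03:00

Gaps: 2, 2, 2, 2, 2, 2 hours — each event is 2 hours after the previous one.
2034-05-04 01:00 + 2 h = 2034-05-04 03:00.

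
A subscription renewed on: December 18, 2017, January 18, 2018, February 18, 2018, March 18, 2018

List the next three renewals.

April 18, 2018; May 18, 2018; June 18, 2018

Each date is the 18th; the gaps (31, 31, 28) track the month lengths.
The rule is the 18th of each month.
April 2018: April 18, 2018.
Next: May 2018 → May 18, 2018.
Next: June 2018 → June 18, 2018.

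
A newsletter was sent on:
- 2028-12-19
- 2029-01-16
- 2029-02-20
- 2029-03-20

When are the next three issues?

2029-04-17, 2029-05-15, 2029-06-19

These are Tuesdays at 28- or 35-day spacing (28, 35, 28).
The pattern: 3rd Tuesday of the month.
3rd Tuesday of April 2029: 2029-04-17.
May 2029 — 3rd Tuesday is 2029-05-15.
June 2029 — 3rd Tuesday is 2029-06-19.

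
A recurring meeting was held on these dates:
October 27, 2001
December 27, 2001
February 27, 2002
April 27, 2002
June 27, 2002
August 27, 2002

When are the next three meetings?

October 27, 2002; December 27, 2002; February 27, 2003

The day-of-month is always 27 (61, 62, 59, 61, 61 days between events).
So this recurs on the 27th of every 2 months.
Next: October 2002 → October 27, 2002.
Next: December 2002 → December 27, 2002.
February 2003: February 27, 2003.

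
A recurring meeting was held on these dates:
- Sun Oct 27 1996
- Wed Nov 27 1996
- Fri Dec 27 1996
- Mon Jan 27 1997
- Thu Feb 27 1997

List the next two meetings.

Gaps: 31, 30, 31, 31 days — not constant. Every event is on the 27th of the month.
Pattern: the 27th of each month.
March 1997: Thu Mar 27 1997.
April 1997: Sun Apr 27 1997.

Thu Mar 27 1997, Sun Apr 27 1997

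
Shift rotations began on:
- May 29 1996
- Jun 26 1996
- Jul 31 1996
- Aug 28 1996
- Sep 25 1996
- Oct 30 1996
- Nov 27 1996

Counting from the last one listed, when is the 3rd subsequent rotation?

All Wednesdays; the gaps (28, 35, 28, 28, 35, 28) vary with month length.
This is the last Wednesday of each month.
Last Wednesday of December 1996: Dec 25 1996.
Last Wednesday of January 1997: Jan 29 1997.
Last Wednesday of February 1997: Feb 26 1997.

Feb 26 1997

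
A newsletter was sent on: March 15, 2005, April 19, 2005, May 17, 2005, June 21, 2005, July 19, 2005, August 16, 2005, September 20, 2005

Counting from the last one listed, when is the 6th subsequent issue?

Gaps: 35, 28, 35, 28, 28, 35 days — a mix of 28 and 35. Every date is a Tuesday.
Each is the 3rd Tuesday of its month.
October 2005 — 3rd Tuesday is October 18, 2005.
November 2005 — 3rd Tuesday is November 15, 2005.
December 2005 — 3rd Tuesday is December 20, 2005.
3rd Tuesday of January 2006: January 17, 2006.
February 2006 — 3rd Tuesday is February 21, 2006.
March 2006 — 3rd Tuesday is March 21, 2006.

March 21, 2006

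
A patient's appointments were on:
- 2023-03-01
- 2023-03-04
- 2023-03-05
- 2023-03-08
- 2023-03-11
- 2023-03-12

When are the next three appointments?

2023-03-15, 2023-03-18, 2023-03-19

Gaps: 3, 1, 3, 3, 1 days — not constant, but cyclic with period 3.
The events fall on every Wednesday, Saturday and Sunday.
The following Wednesday is 2023-03-15.
The following Saturday is 2023-03-18.
Next Sunday: 2023-03-19.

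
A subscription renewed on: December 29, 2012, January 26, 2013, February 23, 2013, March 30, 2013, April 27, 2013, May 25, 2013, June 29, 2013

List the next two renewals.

All Saturdays; the gaps (28, 28, 35, 28, 28, 35) vary with month length.
This is the last Saturday of each month.
Last Saturday of July 2013: July 27, 2013.
Last Saturday of August 2013: August 31, 2013.

July 27, 2013; August 31, 2013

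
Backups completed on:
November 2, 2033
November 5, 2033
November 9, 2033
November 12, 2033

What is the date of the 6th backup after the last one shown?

December 3, 2033

Gaps: 3, 4, 3 days — not constant, but cyclic with period 2.
The events fall on every Wednesday and Saturday.
The following Wednesday is November 16, 2033.
The following Saturday is November 19, 2033.
The following Wednesday is November 23, 2033.
Next Saturday: November 26, 2033.
The following Wednesday is November 30, 2033.
The following Saturday is December 3, 2033.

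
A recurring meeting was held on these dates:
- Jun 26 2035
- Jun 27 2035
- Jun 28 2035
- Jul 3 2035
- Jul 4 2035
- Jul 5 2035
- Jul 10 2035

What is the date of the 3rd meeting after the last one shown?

Gaps: 1, 1, 5, 1, 1, 5 days — not constant, but cyclic with period 3.
The events fall on every Tuesday, Wednesday and Thursday.
Next Wednesday: Jul 11 2035.
Next Thursday: Jul 12 2035.
Next Tuesday: Jul 17 2035.

Jul 17 2035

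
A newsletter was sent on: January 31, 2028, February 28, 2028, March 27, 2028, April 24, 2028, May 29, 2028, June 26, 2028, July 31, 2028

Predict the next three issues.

These are Mondays with 28, 28, 28, 35, 28, 35-day gaps.
Each is the final Monday of its month — January 31, 2028 is past the 28th, so '4th Monday' doesn't fit.
Last Monday of August 2028: August 28, 2028.
Last Monday of September 2028: September 25, 2028.
October 2028 ends with Monday October 30, 2028.

August 28, 2028; September 25, 2028; October 30, 2028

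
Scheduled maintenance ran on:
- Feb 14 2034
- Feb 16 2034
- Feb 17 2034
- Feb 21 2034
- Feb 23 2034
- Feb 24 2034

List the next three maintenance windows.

Feb 28 2034, Mar 2 2034, Mar 3 2034

The gap pattern 2, 1, 4, 2, 1 repeats every 3 events.
These are the Tuesdays, Thursdays and Fridays of each week.
The following Tuesday is Feb 28 2034.
The following Thursday is Mar 2 2034.
The following Friday is Mar 3 2034.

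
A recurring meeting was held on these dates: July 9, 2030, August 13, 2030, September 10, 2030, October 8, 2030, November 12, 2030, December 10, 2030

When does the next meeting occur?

All dates are Tuesdays, 35, 28, 28, 35, 28 days apart.
Specifically, the 2nd Tuesday of each month.
January 2031 — 2nd Tuesday is January 14, 2031.

January 14, 2031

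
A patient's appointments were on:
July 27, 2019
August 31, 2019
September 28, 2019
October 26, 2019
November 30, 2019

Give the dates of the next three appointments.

All Saturdays; the gaps (35, 28, 28, 35) vary with month length.
This is the last Saturday of each month.
Last Saturday of December 2019: December 28, 2019.
January 2020 ends with Saturday January 25, 2020.
February 2020 ends with Saturday February 29, 2020.

December 28, 2019; January 25, 2020; February 29, 2020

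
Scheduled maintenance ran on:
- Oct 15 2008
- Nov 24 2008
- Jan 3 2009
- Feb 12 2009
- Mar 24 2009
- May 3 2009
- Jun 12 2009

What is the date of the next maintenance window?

Jul 22 2009

The spacing is 40, 40, 40, 40, 40, 40 days — always 40 days.
Jun 12 2009 + 40 days = Jul 22 2009.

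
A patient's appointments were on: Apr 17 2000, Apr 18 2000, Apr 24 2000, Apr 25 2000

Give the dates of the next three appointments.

Gaps: 1, 6, 1 days — not constant, but cyclic with period 2.
The events fall on every Monday and Tuesday.
The following Monday is May 1 2000.
The following Tuesday is May 2 2000.
The following Monday is May 8 2000.

May 1 2000, May 2 2000, May 8 2000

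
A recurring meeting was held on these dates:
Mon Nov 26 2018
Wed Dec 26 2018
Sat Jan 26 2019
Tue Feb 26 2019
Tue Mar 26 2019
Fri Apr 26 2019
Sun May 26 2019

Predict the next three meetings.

Wed Jun 26 2019, Fri Jul 26 2019, Mon Aug 26 2019

The day-of-month is always 26 (30, 31, 31, 28, 31, 30 days between events).
So this recurs on the 26th of each month.
Next: June 2019 → Wed Jun 26 2019.
July 2019: Fri Jul 26 2019.
August 2019: Mon Aug 26 2019.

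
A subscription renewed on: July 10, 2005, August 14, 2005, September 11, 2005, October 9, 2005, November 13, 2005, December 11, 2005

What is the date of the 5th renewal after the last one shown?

All dates are Sundays, 35, 28, 28, 35, 28 days apart.
Specifically, the 2nd Sunday of each month.
January 2006 — 2nd Sunday is January 8, 2006.
February 2006 — 2nd Sunday is February 12, 2006.
2nd Sunday of March 2006: March 12, 2006.
2nd Sunday of April 2006: April 9, 2006.
May 2006 — 2nd Sunday is May 14, 2006.

May 14, 2006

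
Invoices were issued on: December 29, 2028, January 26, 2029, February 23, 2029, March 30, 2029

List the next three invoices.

April 27, 2029; May 25, 2029; June 29, 2029

Every date is a Friday; gaps 28, 28, 35 days.
Each is the last Friday of its month (at least one falls on the 29th or later, ruling out '4th Friday').
Last Friday of April 2029: April 27, 2029.
Last Friday of May 2029: May 25, 2029.
Last Friday of June 2029: June 29, 2029.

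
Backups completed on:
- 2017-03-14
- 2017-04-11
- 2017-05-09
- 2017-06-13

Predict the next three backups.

These are Tuesdays at 28- or 35-day spacing (28, 28, 35).
The pattern: 2nd Tuesday of the month.
July 2017 — 2nd Tuesday is 2017-07-11.
August 2017 — 2nd Tuesday is 2017-08-08.
2nd Tuesday of September 2017: 2017-09-12.

2017-07-11, 2017-08-08, 2017-09-12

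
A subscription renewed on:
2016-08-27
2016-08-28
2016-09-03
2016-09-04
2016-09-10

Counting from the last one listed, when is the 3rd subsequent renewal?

2016-09-18

Gaps: 1, 6, 1, 6 days — not constant, but cyclic with period 2.
The events fall on every Saturday and Sunday.
Next Sunday: 2016-09-11.
The following Saturday is 2016-09-17.
The following Sunday is 2016-09-18.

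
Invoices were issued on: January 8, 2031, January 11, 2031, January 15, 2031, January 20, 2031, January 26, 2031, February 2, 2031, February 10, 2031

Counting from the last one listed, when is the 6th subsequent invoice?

The spacing grows by 1 each time: 3, 4, 5, 6, 7, 8 days.
Next gap: 9 days. February 10, 2031 + 9 days = February 19, 2031.
Next gap: 10 days. February 19, 2031 + 10 days = March 1, 2031.
Next gap: 11 days. March 1, 2031 + 11 days = March 12, 2031.
Next gap: 12 days. March 12, 2031 + 12 days = March 24, 2031.
Next gap: 13 days. March 24, 2031 + 13 days = April 6, 2031.
Next gap: 14 days. April 6, 2031 + 14 days = April 20, 2031.

April 20, 2031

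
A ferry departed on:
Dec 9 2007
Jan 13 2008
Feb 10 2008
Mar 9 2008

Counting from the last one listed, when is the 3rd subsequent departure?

Jun 8 2008

These are Sundays at 28- or 35-day spacing (35, 28, 28).
The pattern: 2nd Sunday of the month.
2nd Sunday of April 2008: Apr 13 2008.
May 2008 — 2nd Sunday is May 11 2008.
2nd Sunday of June 2008: Jun 8 2008.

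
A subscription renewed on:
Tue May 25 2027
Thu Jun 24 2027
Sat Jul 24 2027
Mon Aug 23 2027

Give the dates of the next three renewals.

Every event comes 30 days after the last (30, 30, 30).
Mon Aug 23 2027 + 30 days = Wed Sep 22 2027.
Wed Sep 22 2027 + 30 days = Fri Oct 22 2027.
Fri Oct 22 2027 + 30 days = Sun Nov 21 2027.

Wed Sep 22 2027, Fri Oct 22 2027, Sun Nov 21 2027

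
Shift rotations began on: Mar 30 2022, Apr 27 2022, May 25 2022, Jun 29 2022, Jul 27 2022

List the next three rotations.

These are Wednesdays with 28, 28, 35, 28-day gaps.
Each is the final Wednesday of its month — Mar 30 2022 is past the 28th, so '4th Wednesday' doesn't fit.
Last Wednesday of August 2022: Aug 31 2022.
Last Wednesday of September 2022: Sep 28 2022.
October 2022 ends with Wednesday Oct 26 2022.

Aug 31 2022, Sep 28 2022, Oct 26 2022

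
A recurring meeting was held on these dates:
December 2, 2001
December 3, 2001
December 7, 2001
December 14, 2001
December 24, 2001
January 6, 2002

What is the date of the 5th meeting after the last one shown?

April 26, 2002

Gaps: 1, 4, 7, 10, 13 days — each gap is 3 larger than the previous one.
Next gap: 16 days. January 6, 2002 + 16 days = January 22, 2002.
Next gap: 19 days. January 22, 2002 + 19 days = February 10, 2002.
Next gap: 22 days. February 10, 2002 + 22 days = March 4, 2002.
Next gap: 25 days. March 4, 2002 + 25 days = March 29, 2002.
Next gap: 28 days. March 29, 2002 + 28 days = April 26, 2002.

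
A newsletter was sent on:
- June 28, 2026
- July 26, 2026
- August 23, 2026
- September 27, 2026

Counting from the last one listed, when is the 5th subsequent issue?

February 28, 2027

All dates are Sundays, 28, 28, 35 days apart.
Specifically, the 4th Sunday of each month.
October 2026 — 4th Sunday is October 25, 2026.
November 2026 — 4th Sunday is November 22, 2026.
December 2026 — 4th Sunday is December 27, 2026.
4th Sunday of January 2027: January 24, 2027.
4th Sunday of February 2027: February 28, 2027.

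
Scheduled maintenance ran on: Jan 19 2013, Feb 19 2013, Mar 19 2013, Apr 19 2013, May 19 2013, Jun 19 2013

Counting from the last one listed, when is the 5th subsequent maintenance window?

The day-of-month is always 19 (31, 28, 31, 30, 31 days between events).
So this recurs on the 19th of each month.
July 2013: Jul 19 2013.
August 2013: Aug 19 2013.
Next: September 2013 → Sep 19 2013.
October 2013: Oct 19 2013.
November 2013: Nov 19 2013.

Nov 19 2013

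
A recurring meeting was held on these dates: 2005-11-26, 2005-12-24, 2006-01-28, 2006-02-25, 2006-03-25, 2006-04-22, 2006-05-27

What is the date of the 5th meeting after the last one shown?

These are Saturdays at 28- or 35-day spacing (28, 35, 28, 28, 28, 35).
The pattern: 4th Saturday of the month.
June 2006 — 4th Saturday is 2006-06-24.
July 2006 — 4th Saturday is 2006-07-22.
August 2006 — 4th Saturday is 2006-08-26.
September 2006 — 4th Saturday is 2006-09-23.
4th Saturday of October 2006: 2006-10-28.

2006-10-28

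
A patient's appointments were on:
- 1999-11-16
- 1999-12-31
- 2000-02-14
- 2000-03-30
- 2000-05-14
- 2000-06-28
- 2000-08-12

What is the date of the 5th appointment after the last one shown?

2001-03-25

Gaps between consecutive events: 45, 45, 45, 45, 45, 45 days — a constant 45-day interval.
2000-08-12 + 45 days = 2000-09-26.
2000-09-26 + 45 days = 2000-11-10.
2000-11-10 + 45 days = 2000-12-25.
2000-12-25 + 45 days = 2001-02-08.
2001-02-08 + 45 days = 2001-03-25.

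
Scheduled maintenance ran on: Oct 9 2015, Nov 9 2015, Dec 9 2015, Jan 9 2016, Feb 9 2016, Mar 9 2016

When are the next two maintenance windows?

Gaps: 31, 30, 31, 31, 29 days — not constant. Every event is on the 9th of the month.
Pattern: the 9th of each month.
April 2016: Apr 9 2016.
Next: May 2016 → May 9 2016.

Apr 9 2016, May 9 2016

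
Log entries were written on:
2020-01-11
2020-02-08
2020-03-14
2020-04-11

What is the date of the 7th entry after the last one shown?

2020-11-14

Gaps: 28, 35, 28 days — a mix of 28 and 35. Every date is a Saturday.
Each is the 2nd Saturday of its month.
May 2020 — 2nd Saturday is 2020-05-09.
June 2020 — 2nd Saturday is 2020-06-13.
2nd Saturday of July 2020: 2020-07-11.
2nd Saturday of August 2020: 2020-08-08.
September 2020 — 2nd Saturday is 2020-09-12.
2nd Saturday of October 2020: 2020-10-10.
November 2020 — 2nd Saturday is 2020-11-14.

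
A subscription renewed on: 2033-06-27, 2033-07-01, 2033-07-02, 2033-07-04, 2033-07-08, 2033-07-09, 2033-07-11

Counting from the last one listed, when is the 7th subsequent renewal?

Every event lands on a Monday or Friday or Saturday (gaps cycle 4, 1, 2, 4, 1, 2).
So the schedule is: every Monday, Friday and Saturday.
The following Friday is 2033-07-15.
Next Saturday: 2033-07-16.
Next Monday: 2033-07-18.
The following Friday is 2033-07-22.
Next Saturday: 2033-07-23.
Next Monday: 2033-07-25.
The following Friday is 2033-07-29.

2033-07-29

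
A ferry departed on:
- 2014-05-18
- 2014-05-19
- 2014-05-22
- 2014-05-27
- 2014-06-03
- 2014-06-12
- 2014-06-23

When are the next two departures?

Intervals are 1, 3, 5, 7, 9, 11 days — an arithmetic progression with common difference 2.
Next gap: 13 days. 2014-06-23 + 13 days = 2014-07-06.
Next gap: 15 days. 2014-07-06 + 15 days = 2014-07-21.

2014-07-06, 2014-07-21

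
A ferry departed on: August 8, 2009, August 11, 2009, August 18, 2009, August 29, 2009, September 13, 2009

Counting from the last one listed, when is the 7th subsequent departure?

Intervals are 3, 7, 11, 15 days — an arithmetic progression with common difference 4.
Next gap: 19 days. September 13, 2009 + 19 days = October 2, 2009.
Next gap: 23 days. October 2, 2009 + 23 days = October 25, 2009.
Next gap: 27 days. October 25, 2009 + 27 days = November 21, 2009.
Next gap: 31 days. November 21, 2009 + 31 days = December 22, 2009.
Next gap: 35 days. December 22, 2009 + 35 days = January 26, 2010.
Next gap: 39 days. January 26, 2010 + 39 days = March 6, 2010.
Next gap: 43 days. March 6, 2010 + 43 days = April 18, 2010.

April 18, 2010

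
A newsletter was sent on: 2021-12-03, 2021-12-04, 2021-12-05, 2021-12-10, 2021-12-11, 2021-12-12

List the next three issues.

Every event lands on a Friday or Saturday or Sunday (gaps cycle 1, 1, 5, 1, 1).
So the schedule is: every Friday, Saturday and Sunday.
Next Friday: 2021-12-17.
Next Saturday: 2021-12-18.
The following Sunday is 2021-12-19.

2021-12-17, 2021-12-18, 2021-12-19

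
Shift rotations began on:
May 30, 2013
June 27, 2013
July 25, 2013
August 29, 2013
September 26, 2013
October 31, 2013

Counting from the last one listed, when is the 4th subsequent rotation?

February 27, 2014

These are Thursdays with 28, 28, 35, 28, 35-day gaps.
Each is the final Thursday of its month — May 30, 2013 is past the 28th, so '4th Thursday' doesn't fit.
Last Thursday of November 2013: November 28, 2013.
Last Thursday of December 2013: December 26, 2013.
January 2014 ends with Thursday January 30, 2014.
Last Thursday of February 2014: February 27, 2014.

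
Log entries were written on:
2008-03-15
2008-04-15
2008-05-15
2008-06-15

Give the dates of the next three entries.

The day-of-month is always 15 (31, 30, 31 days between events).
So this recurs on the 15th of each month.
Next: July 2008 → 2008-07-15.
August 2008: 2008-08-15.
Next: September 2008 → 2008-09-15.

2008-07-15, 2008-08-15, 2008-09-15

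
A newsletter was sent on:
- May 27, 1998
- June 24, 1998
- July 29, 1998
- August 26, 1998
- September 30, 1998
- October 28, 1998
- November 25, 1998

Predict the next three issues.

December 30, 1998; January 27, 1999; February 24, 1999

All Wednesdays; the gaps (28, 35, 28, 35, 28, 28) vary with month length.
This is the last Wednesday of each month.
December 1998 ends with Wednesday December 30, 1998.
Last Wednesday of January 1999: January 27, 1999.
Last Wednesday of February 1999: February 24, 1999.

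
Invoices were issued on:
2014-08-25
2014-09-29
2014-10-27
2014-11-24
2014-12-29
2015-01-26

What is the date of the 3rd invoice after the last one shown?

These are Mondays with 35, 28, 28, 35, 28-day gaps.
Each is the final Monday of its month — 2014-09-29 is past the 28th, so '4th Monday' doesn't fit.
Last Monday of February 2015: 2015-02-23.
Last Monday of March 2015: 2015-03-30.
Last Monday of April 2015: 2015-04-27.

2015-04-27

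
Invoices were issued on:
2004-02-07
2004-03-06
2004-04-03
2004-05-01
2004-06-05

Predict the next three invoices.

All dates are Saturdays, 28, 28, 28, 35 days apart.
Specifically, the 1st Saturday of each month.
July 2004 — 1st Saturday is 2004-07-03.
August 2004 — 1st Saturday is 2004-08-07.
1st Saturday of September 2004: 2004-09-04.

2004-07-03, 2004-08-07, 2004-09-04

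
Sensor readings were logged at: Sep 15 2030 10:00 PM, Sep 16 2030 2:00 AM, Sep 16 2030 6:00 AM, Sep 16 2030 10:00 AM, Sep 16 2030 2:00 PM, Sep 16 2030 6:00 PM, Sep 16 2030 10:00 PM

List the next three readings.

Spacing: 4, 4, 4, 4, 4, 4 h — constant 4 h.
Sep 16 2030 10:00 PM + 4 h = Sep 17 2030 2:00 AM.
Sep 17 2030 2:00 AM + 4 h = Sep 17 2030 6:00 AM.
Sep 17 2030 6:00 AM + 4 h = Sep 17 2030 10:00 AM.

Sep 17 2030 2:00 AM, Sep 17 2030 6:00 AM, Sep 17 2030 10:00 AM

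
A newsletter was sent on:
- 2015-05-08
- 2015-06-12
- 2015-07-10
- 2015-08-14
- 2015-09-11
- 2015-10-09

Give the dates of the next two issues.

2015-11-13, 2015-12-11

These are Fridays at 28- or 35-day spacing (35, 28, 35, 28, 28).
The pattern: 2nd Friday of the month.
November 2015 — 2nd Friday is 2015-11-13.
December 2015 — 2nd Friday is 2015-12-11.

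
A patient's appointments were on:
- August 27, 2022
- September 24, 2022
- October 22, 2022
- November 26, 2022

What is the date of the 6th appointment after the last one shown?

May 27, 2023

All dates are Saturdays, 28, 28, 35 days apart.
Specifically, the 4th Saturday of each month.
4th Saturday of December 2022: December 24, 2022.
4th Saturday of January 2023: January 28, 2023.
4th Saturday of February 2023: February 25, 2023.
4th Saturday of March 2023: March 25, 2023.
April 2023 — 4th Saturday is April 22, 2023.
May 2023 — 4th Saturday is May 27, 2023.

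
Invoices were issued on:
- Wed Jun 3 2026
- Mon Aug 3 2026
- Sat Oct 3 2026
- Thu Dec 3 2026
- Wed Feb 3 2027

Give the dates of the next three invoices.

Gaps: 61, 61, 61, 62 days — not constant. Every event is on the 3rd of the month.
Pattern: the 3rd of every 2 months.
Next: April 2027 → Sat Apr 3 2027.
Next: June 2027 → Thu Jun 3 2027.
August 2027: Tue Aug 3 2027.

Sat Apr 3 2027, Thu Jun 3 2027, Tue Aug 3 2027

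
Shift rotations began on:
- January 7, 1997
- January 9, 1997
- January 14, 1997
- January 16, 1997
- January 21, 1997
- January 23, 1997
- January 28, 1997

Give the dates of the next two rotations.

January 30, 1997; February 4, 1997

The gap pattern 2, 5, 2, 5, 2, 5 repeats every 2 events.
These are the Tuesdays and Thursdays of each week.
The following Thursday is January 30, 1997.
Next Tuesday: February 4, 1997.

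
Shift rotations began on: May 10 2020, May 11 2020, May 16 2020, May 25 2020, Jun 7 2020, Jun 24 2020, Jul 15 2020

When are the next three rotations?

Aug 9 2020, Sep 7 2020, Oct 10 2020

Intervals are 1, 5, 9, 13, 17, 21 days — an arithmetic progression with common difference 4.
Next gap: 25 days. Jul 15 2020 + 25 days = Aug 9 2020.
Next gap: 29 days. Aug 9 2020 + 29 days = Sep 7 2020.
Next gap: 33 days. Sep 7 2020 + 33 days = Oct 10 2020.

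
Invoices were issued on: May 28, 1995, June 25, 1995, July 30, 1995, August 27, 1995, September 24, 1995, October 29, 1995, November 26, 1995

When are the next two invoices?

December 31, 1995; January 28, 1996

Every date is a Sunday; gaps 28, 35, 28, 28, 35, 28 days.
Each is the last Sunday of its month (at least one falls on the 29th or later, ruling out '4th Sunday').
December 1995 ends with Sunday December 31, 1995.
Last Sunday of January 1996: January 28, 1996.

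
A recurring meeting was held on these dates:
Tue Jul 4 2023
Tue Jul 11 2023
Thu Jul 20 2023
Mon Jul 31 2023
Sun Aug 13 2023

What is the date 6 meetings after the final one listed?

The spacing grows by 2 each time: 7, 9, 11, 13 days.
Next gap: 15 days. Sun Aug 13 2023 + 15 days = Mon Aug 28 2023.
Next gap: 17 days. Mon Aug 28 2023 + 17 days = Thu Sep 14 2023.
Next gap: 19 days. Thu Sep 14 2023 + 19 days = Tue Oct 3 2023.
Next gap: 21 days. Tue Oct 3 2023 + 21 days = Tue Oct 24 2023.
Next gap: 23 days. Tue Oct 24 2023 + 23 days = Thu Nov 16 2023.
Next gap: 25 days. Thu Nov 16 2023 + 25 days = Mon Dec 11 2023.

Mon Dec 11 2023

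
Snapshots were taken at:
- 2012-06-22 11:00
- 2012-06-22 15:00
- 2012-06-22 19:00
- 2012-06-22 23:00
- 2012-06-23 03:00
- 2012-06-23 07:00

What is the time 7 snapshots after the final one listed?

2012-06-24 11:00

Spacing: 4, 4, 4, 4, 4 h — constant 4 h.
2012-06-23 07:00 + 4 h = 2012-06-23 11:00.
2012-06-23 11:00 + 4 h = 2012-06-23 15:00.
2012-06-23 15:00 + 4 h = 2012-06-23 19:00.
2012-06-23 19:00 + 4 h = 2012-06-23 23:00.
2012-06-23 23:00 + 4 h = 2012-06-24 03:00.
2012-06-24 03:00 + 4 h = 2012-06-24 07:00.
2012-06-24 07:00 + 4 h = 2012-06-24 11:00.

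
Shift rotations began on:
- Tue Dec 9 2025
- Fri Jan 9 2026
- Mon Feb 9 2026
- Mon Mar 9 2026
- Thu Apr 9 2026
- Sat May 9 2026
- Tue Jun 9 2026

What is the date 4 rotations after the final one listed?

Fri Oct 9 2026

The day-of-month is always 9 (31, 31, 28, 31, 30, 31 days between events).
So this recurs on the 9th of each month.
July 2026: Thu Jul 9 2026.
Next: August 2026 → Sun Aug 9 2026.
September 2026: Wed Sep 9 2026.
October 2026: Fri Oct 9 2026.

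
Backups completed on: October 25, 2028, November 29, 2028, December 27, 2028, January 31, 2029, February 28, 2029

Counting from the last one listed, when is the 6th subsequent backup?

August 29, 2029

All Wednesdays; the gaps (35, 28, 35, 28) vary with month length.
This is the last Wednesday of each month.
Last Wednesday of March 2029: March 28, 2029.
April 2029 ends with Wednesday April 25, 2029.
Last Wednesday of May 2029: May 30, 2029.
Last Wednesday of June 2029: June 27, 2029.
Last Wednesday of July 2029: July 25, 2029.
August 2029 ends with Wednesday August 29, 2029.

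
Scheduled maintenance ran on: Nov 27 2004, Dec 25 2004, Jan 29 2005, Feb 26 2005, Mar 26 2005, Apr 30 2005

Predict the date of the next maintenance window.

All Saturdays; the gaps (28, 35, 28, 28, 35) vary with month length.
This is the last Saturday of each month.
May 2005 ends with Saturday May 28 2005.

May 28 2005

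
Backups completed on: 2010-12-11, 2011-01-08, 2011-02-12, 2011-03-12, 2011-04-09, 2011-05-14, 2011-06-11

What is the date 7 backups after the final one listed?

2012-01-14

All dates are Saturdays, 28, 35, 28, 28, 35, 28 days apart.
Specifically, the 2nd Saturday of each month.
July 2011 — 2nd Saturday is 2011-07-09.
August 2011 — 2nd Saturday is 2011-08-13.
September 2011 — 2nd Saturday is 2011-09-10.
2nd Saturday of October 2011: 2011-10-08.
November 2011 — 2nd Saturday is 2011-11-12.
2nd Saturday of December 2011: 2011-12-10.
January 2012 — 2nd Saturday is 2012-01-14.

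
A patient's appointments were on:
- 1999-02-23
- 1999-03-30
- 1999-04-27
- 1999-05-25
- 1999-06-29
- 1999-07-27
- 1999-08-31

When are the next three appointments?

All Tuesdays; the gaps (35, 28, 28, 35, 28, 35) vary with month length.
This is the last Tuesday of each month.
Last Tuesday of September 1999: 1999-09-28.
October 1999 ends with Tuesday 1999-10-26.
Last Tuesday of November 1999: 1999-11-30.

1999-09-28, 1999-10-26, 1999-11-30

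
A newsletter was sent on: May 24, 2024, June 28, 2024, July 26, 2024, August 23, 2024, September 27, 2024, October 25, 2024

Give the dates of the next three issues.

These are Fridays at 28- or 35-day spacing (35, 28, 28, 35, 28).
The pattern: 4th Friday of the month.
4th Friday of November 2024: November 22, 2024.
December 2024 — 4th Friday is December 27, 2024.
January 2025 — 4th Friday is January 24, 2025.

November 22, 2024; December 27, 2024; January 24, 2025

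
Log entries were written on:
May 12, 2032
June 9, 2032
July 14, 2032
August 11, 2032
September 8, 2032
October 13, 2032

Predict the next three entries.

These are Wednesdays at 28- or 35-day spacing (28, 35, 28, 28, 35).
The pattern: 2nd Wednesday of the month.
2nd Wednesday of November 2032: November 10, 2032.
December 2032 — 2nd Wednesday is December 8, 2032.
January 2033 — 2nd Wednesday is January 12, 2033.

November 10, 2032; December 8, 2032; January 12, 2033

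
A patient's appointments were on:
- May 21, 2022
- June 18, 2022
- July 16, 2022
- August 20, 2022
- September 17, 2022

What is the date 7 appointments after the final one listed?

Gaps: 28, 28, 35, 28 days — a mix of 28 and 35. Every date is a Saturday.
Each is the 3rd Saturday of its month.
3rd Saturday of October 2022: October 15, 2022.
3rd Saturday of November 2022: November 19, 2022.
December 2022 — 3rd Saturday is December 17, 2022.
3rd Saturday of January 2023: January 21, 2023.
February 2023 — 3rd Saturday is February 18, 2023.
3rd Saturday of March 2023: March 18, 2023.
April 2023 — 3rd Saturday is April 15, 2023.

April 15, 2023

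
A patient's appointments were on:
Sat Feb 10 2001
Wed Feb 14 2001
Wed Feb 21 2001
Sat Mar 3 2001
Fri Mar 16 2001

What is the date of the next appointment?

Intervals are 4, 7, 10, 13 days — an arithmetic progression with common difference 3.
Next gap: 16 days. Fri Mar 16 2001 + 16 days = Sun Apr 1 2001.

Sun Apr 1 2001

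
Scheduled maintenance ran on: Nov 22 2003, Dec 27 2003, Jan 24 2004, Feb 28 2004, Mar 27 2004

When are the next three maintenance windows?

Apr 24 2004, May 22 2004, Jun 26 2004

Gaps: 35, 28, 35, 28 days — a mix of 28 and 35. Every date is a Saturday.
Each is the 4th Saturday of its month.
April 2004 — 4th Saturday is Apr 24 2004.
4th Saturday of May 2004: May 22 2004.
June 2004 — 4th Saturday is Jun 26 2004.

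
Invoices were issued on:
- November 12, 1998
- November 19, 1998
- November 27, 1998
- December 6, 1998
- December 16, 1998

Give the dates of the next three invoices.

December 27, 1998; January 8, 1999; January 21, 1999

Intervals are 7, 8, 9, 10 days — an arithmetic progression with common difference 1.
Next gap: 11 days. December 16, 1998 + 11 days = December 27, 1998.
Next gap: 12 days. December 27, 1998 + 12 days = January 8, 1999.
Next gap: 13 days. January 8, 1999 + 13 days = January 21, 1999.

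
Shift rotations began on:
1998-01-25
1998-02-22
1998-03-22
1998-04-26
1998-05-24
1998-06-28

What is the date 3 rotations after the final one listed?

1998-09-27

Gaps: 28, 28, 35, 28, 35 days — a mix of 28 and 35. Every date is a Sunday.
Each is the 4th Sunday of its month.
4th Sunday of July 1998: 1998-07-26.
August 1998 — 4th Sunday is 1998-08-23.
September 1998 — 4th Sunday is 1998-09-27.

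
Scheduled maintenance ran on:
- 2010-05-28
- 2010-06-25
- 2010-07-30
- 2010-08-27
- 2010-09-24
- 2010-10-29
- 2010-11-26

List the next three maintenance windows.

Every date is a Friday; gaps 28, 35, 28, 28, 35, 28 days.
Each is the last Friday of its month (at least one falls on the 29th or later, ruling out '4th Friday').
Last Friday of December 2010: 2010-12-31.
January 2011 ends with Friday 2011-01-28.
Last Friday of February 2011: 2011-02-25.

2010-12-31, 2011-01-28, 2011-02-25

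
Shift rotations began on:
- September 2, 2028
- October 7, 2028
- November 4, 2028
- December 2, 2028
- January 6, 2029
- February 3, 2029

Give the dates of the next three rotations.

March 3, 2029; April 7, 2029; May 5, 2029

All dates are Saturdays, 35, 28, 28, 35, 28 days apart.
Specifically, the 1st Saturday of each month.
1st Saturday of March 2029: March 3, 2029.
1st Saturday of April 2029: April 7, 2029.
1st Saturday of May 2029: May 5, 2029.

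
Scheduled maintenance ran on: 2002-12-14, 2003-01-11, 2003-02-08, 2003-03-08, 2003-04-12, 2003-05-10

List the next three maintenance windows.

These are Saturdays at 28- or 35-day spacing (28, 28, 28, 35, 28).
The pattern: 2nd Saturday of the month.
June 2003 — 2nd Saturday is 2003-06-14.
2nd Saturday of July 2003: 2003-07-12.
August 2003 — 2nd Saturday is 2003-08-09.

2003-06-14, 2003-07-12, 2003-08-09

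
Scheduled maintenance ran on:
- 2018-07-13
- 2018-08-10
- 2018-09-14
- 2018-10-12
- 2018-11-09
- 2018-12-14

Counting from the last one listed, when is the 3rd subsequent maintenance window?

These are Fridays at 28- or 35-day spacing (28, 35, 28, 28, 35).
The pattern: 2nd Friday of the month.
2nd Friday of January 2019: 2019-01-11.
2nd Friday of February 2019: 2019-02-08.
March 2019 — 2nd Friday is 2019-03-08.

2019-03-08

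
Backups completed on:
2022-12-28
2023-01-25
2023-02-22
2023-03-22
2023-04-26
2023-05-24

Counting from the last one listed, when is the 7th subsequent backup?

2023-12-27

Gaps: 28, 28, 28, 35, 28 days — a mix of 28 and 35. Every date is a Wednesday.
Each is the 4th Wednesday of its month.
June 2023 — 4th Wednesday is 2023-06-28.
4th Wednesday of July 2023: 2023-07-26.
August 2023 — 4th Wednesday is 2023-08-23.
4th Wednesday of September 2023: 2023-09-27.
4th Wednesday of October 2023: 2023-10-25.
November 2023 — 4th Wednesday is 2023-11-22.
December 2023 — 4th Wednesday is 2023-12-27.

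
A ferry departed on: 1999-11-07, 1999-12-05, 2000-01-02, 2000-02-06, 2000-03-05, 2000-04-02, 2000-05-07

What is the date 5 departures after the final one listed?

2000-10-01

These are Sundays at 28- or 35-day spacing (28, 28, 35, 28, 28, 35).
The pattern: 1st Sunday of the month.
1st Sunday of June 2000: 2000-06-04.
1st Sunday of July 2000: 2000-07-02.
August 2000 — 1st Sunday is 2000-08-06.
1st Sunday of September 2000: 2000-09-03.
October 2000 — 1st Sunday is 2000-10-01.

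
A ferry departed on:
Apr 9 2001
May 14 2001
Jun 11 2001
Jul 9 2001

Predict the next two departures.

Gaps: 35, 28, 28 days — a mix of 28 and 35. Every date is a Monday.
Each is the 2nd Monday of its month.
2nd Monday of August 2001: Aug 13 2001.
September 2001 — 2nd Monday is Sep 10 2001.

Aug 13 2001, Sep 10 2001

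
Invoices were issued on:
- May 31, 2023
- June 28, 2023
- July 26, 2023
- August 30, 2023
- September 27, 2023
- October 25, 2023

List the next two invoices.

All Wednesdays; the gaps (28, 28, 35, 28, 28) vary with month length.
This is the last Wednesday of each month.
November 2023 ends with Wednesday November 29, 2023.
December 2023 ends with Wednesday December 27, 2023.

November 29, 2023; December 27, 2023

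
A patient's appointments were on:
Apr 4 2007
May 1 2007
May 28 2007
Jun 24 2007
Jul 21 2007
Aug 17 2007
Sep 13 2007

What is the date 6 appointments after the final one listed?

Feb 22 2008

Gaps between consecutive events: 27, 27, 27, 27, 27, 27 days — a constant 27-day interval.
Sep 13 2007 + 27 days = Oct 10 2007.
Oct 10 2007 + 27 days = Nov 6 2007.
Nov 6 2007 + 27 days = Dec 3 2007.
Dec 3 2007 + 27 days = Dec 30 2007.
Dec 30 2007 + 27 days = Jan 26 2008.
Jan 26 2008 + 27 days = Feb 22 2008.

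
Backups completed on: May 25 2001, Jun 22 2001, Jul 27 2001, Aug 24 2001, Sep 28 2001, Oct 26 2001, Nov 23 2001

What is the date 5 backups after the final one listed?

Gaps: 28, 35, 28, 35, 28, 28 days — a mix of 28 and 35. Every date is a Friday.
Each is the 4th Friday of its month.
4th Friday of December 2001: Dec 28 2001.
4th Friday of January 2002: Jan 25 2002.
February 2002 — 4th Friday is Feb 22 2002.
4th Friday of March 2002: Mar 22 2002.
4th Friday of April 2002: Apr 26 2002.

Apr 26 2002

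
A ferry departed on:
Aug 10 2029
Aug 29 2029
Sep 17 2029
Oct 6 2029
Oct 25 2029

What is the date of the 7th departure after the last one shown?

The spacing is 19, 19, 19, 19 days — always 19 days.
Oct 25 2029 + 19 days = Nov 13 2029.
Nov 13 2029 + 19 days = Dec 2 2029.
Dec 2 2029 + 19 days = Dec 21 2029.
Dec 21 2029 + 19 days = Jan 9 2030.
Jan 9 2030 + 19 days = Jan 28 2030.
Jan 28 2030 + 19 days = Feb 16 2030.
Feb 16 2030 + 19 days = Mar 7 2030.

Mar 7 2030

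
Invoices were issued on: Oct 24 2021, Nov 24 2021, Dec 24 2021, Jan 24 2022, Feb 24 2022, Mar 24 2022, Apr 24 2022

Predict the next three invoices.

The day-of-month is always 24 (31, 30, 31, 31, 28, 31 days between events).
So this recurs on the 24th of each month.
May 2022: May 24 2022.
June 2022: Jun 24 2022.
Next: July 2022 → Jul 24 2022.

May 24 2022, Jun 24 2022, Jul 24 2022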